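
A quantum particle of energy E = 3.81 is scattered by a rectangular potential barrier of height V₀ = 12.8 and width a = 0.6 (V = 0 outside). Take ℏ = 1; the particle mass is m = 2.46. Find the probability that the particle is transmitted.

Since E < V₀ the interior solution is evanescent with decay constant κ = √(2m(V₀ − E))/ℏ = 6.651.
κa = 3.990, sinh(κa) = 27.03.
The exact tunnelling result is T⁻¹ = 1 + V₀² sinh²(κa) / [4E(V₀ − E)] = 874.6, so T = 0.00114.

T = 0.00114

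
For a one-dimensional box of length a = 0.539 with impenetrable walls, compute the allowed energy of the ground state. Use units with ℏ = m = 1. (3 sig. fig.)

The infinite-well eigenfunctions ψ_n = √(2/a) sin(nπx/a) vanish at both walls, giving E_n = n²π²ℏ²/(2ma²).
E_1 = 1² × π² / (2 × 1 × 0.539²) = 16.99.

E = 17.0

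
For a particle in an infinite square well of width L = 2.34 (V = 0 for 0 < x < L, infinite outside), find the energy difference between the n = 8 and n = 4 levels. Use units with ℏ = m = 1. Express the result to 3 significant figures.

E_n = n²π²ℏ²/(2mL²), so ΔE = (8² − 4²) π²ℏ²/(2mL²).
ΔE = 48 × π² / (2 × 1 × 2.34²) = 43.26.

ΔE = 43.3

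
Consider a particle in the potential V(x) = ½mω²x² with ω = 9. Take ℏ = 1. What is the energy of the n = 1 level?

E = 13.5

The oscillator eigenvalues are E_n = ℏω(n + ½), so E_1 = 9 × 1.5 = 13.50.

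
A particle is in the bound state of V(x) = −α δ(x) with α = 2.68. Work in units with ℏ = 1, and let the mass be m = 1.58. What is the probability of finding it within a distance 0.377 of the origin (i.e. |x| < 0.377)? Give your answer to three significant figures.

The normalised bound state is ψ = √κ e^{−κ|x|} with κ = mα/ℏ² = 4.234.
P(|x| < d) = ∫_{−d}^{d} κ e^{−2κ|x|} dx = 1 − e^{−2κd} = 1 − e^{−3.193} = 0.9589.

P = 0.959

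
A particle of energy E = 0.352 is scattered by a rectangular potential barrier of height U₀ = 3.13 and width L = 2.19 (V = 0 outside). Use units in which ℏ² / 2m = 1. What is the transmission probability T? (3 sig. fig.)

T = 0.00108

E < U₀: inside the barrier ψ ∝ e^{±κx} with κ = √(2m(U₀ − E))/ℏ = 1.667.
κL = 3.650, sinh(κL) = 19.23.
Matching ψ, ψ′ at both faces gives T = [1 + U₀² sinh²(κL) / (4E(U₀ − E))]⁻¹ = 1/926.9 = 0.00108.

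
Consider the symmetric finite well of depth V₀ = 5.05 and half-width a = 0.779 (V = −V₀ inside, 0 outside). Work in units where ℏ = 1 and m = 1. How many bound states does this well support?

N = 2

Define the well-strength parameter z₀ = (a/ℏ)√(2mV₀) = 0.779 × √(2·1·5.05) = 2.476.
A new bound state (alternating even/odd) appears each time z₀ passes a multiple of π/2, so N = ⌊2z₀/π⌋ + 1 = ⌊1.576⌋ + 1 = 2.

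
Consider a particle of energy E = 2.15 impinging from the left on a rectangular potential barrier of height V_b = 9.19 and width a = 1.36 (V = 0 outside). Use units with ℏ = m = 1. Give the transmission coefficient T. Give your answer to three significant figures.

T = 0.000106

Since E < V_b the interior solution is evanescent with decay constant κ = √(2m(V_b − E))/ℏ = 3.752.
κa = 5.103, sinh(κa) = 82.27.
The exact tunnelling result is T⁻¹ = 1 + V_b² sinh²(κa) / [4E(V_b − E)] = 9442, so T = 0.000106.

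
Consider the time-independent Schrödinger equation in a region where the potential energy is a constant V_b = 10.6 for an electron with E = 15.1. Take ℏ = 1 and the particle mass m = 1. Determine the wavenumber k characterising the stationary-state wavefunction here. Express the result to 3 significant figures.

With E > V_b the solution is oscillatory, ψ ∝ e^{±ikx} with k = √(2m(E − V_b))/ℏ.
k = √(2 × 1 × 4.5) = 3.000.

k = 3.00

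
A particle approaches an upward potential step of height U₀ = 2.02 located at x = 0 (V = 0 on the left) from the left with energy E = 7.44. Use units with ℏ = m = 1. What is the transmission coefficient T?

The wavenumbers are k₁ = √(2mE)/ℏ = 3.857 on the left and k₂ = √(2m(E − U₀))/ℏ = 3.292 on the right.
Matching ψ and ψ′ at x = 0 gives r = (k₁ − k₂)/(k₁ + k₂), so R = r² = 0.006246 and T = 1 − R = 0.9938.

T = 0.994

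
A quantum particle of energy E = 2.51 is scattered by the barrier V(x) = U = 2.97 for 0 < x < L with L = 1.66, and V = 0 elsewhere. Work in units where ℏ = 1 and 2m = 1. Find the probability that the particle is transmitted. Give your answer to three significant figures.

T = 0.216

Since E < U the interior solution is evanescent with decay constant κ = √(2m(U − E))/ℏ = 0.6782.
κL = 1.126, sinh(κL) = 1.379.
The exact tunnelling result is T⁻¹ = 1 + U² sinh²(κL) / [4E(U − E)] = 4.633, so T = 0.216.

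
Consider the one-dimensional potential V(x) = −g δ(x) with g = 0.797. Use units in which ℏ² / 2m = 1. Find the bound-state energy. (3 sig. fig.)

The bound state is ψ(x) = √κ e^{−κ|x|}. The derivative jump ψ'(0⁺) − ψ'(0⁻) = −(2mg/ℏ²)ψ(0) fixes κ = mg/ℏ² = 0.3985.
Then E = −ℏ²κ²/(2m) = −mg²/(2ℏ²) = -0.1588.

E = -0.159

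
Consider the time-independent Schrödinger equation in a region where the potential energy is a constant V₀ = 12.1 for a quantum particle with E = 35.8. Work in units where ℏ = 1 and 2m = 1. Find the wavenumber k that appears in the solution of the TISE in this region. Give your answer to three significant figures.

k = 4.87

With E > V₀ the solution is oscillatory, ψ ∝ e^{±ikx} with k = √(2m(E − V₀))/ℏ.
k = √(2 × 0.5 × 23.7) = 4.868.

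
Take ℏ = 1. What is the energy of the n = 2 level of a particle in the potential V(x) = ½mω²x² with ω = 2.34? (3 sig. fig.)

E = 5.85

Using E_n = (n + ½)ℏω: E_2 = 2.5 × 2.34 = 5.850.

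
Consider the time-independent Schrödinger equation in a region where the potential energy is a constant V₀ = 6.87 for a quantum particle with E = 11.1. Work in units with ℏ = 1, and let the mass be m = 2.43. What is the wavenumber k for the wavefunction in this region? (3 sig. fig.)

With E > V₀ the solution is oscillatory, ψ ∝ e^{±ikx} with k = √(2m(E − V₀))/ℏ.
k = √(2 × 2.43 × 4.23) = 4.534.

k = 4.53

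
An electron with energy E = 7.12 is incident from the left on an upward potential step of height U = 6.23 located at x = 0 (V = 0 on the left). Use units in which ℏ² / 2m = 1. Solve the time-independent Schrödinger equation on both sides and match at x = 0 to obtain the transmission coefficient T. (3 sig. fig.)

T = 0.772

The wavenumbers are k₁ = √(2mE)/ℏ = 2.668 on the left and k₂ = √(2m(E − U))/ℏ = 0.9434 on the right.
Continuity of ψ and ψ′ at the step yields the reflection amplitude r = (k₁ − k₂)/(k₁ + k₂) = 0.4776; thus R = |r|² = 0.2281, T = 0.7719.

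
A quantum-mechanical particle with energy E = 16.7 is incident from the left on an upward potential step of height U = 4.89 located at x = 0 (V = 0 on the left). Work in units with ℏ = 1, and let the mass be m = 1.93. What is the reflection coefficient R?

The wavenumbers are k₁ = √(2mE)/ℏ = 8.029 on the left and k₂ = √(2m(E − U))/ℏ = 6.752 on the right.
Matching ψ and ψ′ at x = 0 gives r = (k₁ − k₂)/(k₁ + k₂), so R = r² = 0.007465 and T = 1 − R = 0.9925.

R = 0.00746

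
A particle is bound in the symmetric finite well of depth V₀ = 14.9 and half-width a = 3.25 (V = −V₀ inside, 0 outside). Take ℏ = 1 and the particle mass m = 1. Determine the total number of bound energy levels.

N = 12

The dimensionless depth is z₀ = a√(2mV₀)/ℏ = 3.25 × √(29.80) = 17.74.
The even/odd transcendental equations gain one root per π/2 in z₀, giving N = 1 + ⌊2z₀/π⌋ = 1 + ⌊11.29⌋ = 12.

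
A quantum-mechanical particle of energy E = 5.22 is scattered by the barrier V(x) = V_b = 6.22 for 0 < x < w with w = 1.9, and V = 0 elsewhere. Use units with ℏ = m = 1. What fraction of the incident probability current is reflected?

R = 0.990

E < V_b: inside the barrier ψ ∝ e^{±κx} with κ = √(2m(V_b − E))/ℏ = 1.414.
κw = 2.687, sinh(κw) = 7.310.
Matching ψ, ψ′ at both faces gives T = [1 + V_b² sinh²(κw) / (4E(V_b − E))]⁻¹ = 1/100.0 = 0.01000.
R = 1 − T = 0.990.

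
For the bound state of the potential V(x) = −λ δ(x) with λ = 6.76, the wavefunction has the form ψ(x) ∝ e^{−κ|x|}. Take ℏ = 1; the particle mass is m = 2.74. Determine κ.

κ = 18.5

Integrating the TISE across x = 0 gives the cusp condition ψ'(0⁺) − ψ'(0⁻) = −(2mλ/ℏ²)ψ(0).
With ψ ∝ e^{−κ|x|} this yields −2κ = −2mλ/ℏ², so κ = mλ/ℏ² = 18.52.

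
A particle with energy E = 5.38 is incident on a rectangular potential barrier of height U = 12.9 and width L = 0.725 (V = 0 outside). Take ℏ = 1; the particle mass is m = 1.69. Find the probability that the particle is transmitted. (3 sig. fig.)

Since E < U the interior solution is evanescent with decay constant κ = √(2m(U − E))/ℏ = 5.042.
κL = 3.655, sinh(κL) = 19.32.
The exact tunnelling result is T⁻¹ = 1 + U² sinh²(κL) / [4E(U − E)] = 385.0, so T = 0.00260.

T = 0.00260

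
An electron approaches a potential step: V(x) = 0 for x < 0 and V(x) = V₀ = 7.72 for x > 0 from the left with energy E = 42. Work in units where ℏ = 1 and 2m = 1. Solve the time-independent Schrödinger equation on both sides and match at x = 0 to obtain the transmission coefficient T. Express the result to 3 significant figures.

The wavenumbers are k₁ = √(2mE)/ℏ = 6.481 on the left and k₂ = √(2m(E − V₀))/ℏ = 5.855 on the right.
Matching ψ and ψ′ at x = 0 gives r = (k₁ − k₂)/(k₁ + k₂), so R = r² = 0.002574 and T = 1 − R = 0.9974.

T = 0.997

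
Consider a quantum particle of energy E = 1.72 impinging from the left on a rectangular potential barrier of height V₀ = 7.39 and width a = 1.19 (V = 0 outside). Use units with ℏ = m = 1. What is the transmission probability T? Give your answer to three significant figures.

T = 0.000944

E < V₀: inside the barrier ψ ∝ e^{±κx} with κ = √(2m(V₀ − E))/ℏ = 3.367.
κa = 4.007, sinh(κa) = 27.49.
Matching ψ, ψ′ at both faces gives T = [1 + V₀² sinh²(κa) / (4E(V₀ − E))]⁻¹ = 1/1059 = 0.000944.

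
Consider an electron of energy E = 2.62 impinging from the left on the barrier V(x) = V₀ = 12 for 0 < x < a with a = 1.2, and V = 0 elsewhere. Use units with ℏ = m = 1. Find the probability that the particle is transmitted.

Since E < V₀ the interior solution is evanescent with decay constant κ = √(2m(V₀ − E))/ℏ = 4.331.
κa = 5.198, sinh(κa) = 90.41.
The exact tunnelling result is T⁻¹ = 1 + V₀² sinh²(κa) / [4E(V₀ − E)] = 11970, so T = 0.0000835.

T = 0.0000835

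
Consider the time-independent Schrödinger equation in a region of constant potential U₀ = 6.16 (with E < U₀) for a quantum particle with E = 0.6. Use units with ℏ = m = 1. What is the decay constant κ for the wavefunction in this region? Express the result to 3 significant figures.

κ = 3.33

Since E < U₀ the TISE in this region is ψ'' = κ²ψ with κ = √(2m(U₀ − E))/ℏ.
κ = √(2 × 1 × 5.56) = 3.335.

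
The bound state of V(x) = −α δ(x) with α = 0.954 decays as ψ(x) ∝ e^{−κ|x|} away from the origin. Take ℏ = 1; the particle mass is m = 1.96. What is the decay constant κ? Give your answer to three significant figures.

Integrating the TISE across x = 0 gives the cusp condition ψ'(0⁺) − ψ'(0⁻) = −(2mα/ℏ²)ψ(0).
With ψ ∝ e^{−κ|x|} this yields −2κ = −2mα/ℏ², so κ = mα/ℏ² = 1.870.

κ = 1.87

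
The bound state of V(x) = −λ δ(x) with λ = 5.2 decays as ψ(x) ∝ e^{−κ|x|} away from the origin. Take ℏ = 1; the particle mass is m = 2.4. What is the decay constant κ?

κ = 12.5

Integrate −(ℏ²/2m)ψ'' − λδ(x)ψ = Eψ from −ε to +ε: the ψ'' term gives ψ'(0⁺) − ψ'(0⁻) and the δ term gives −(2mλ/ℏ²)ψ(0).
With ψ ∝ e^{−κ|x|} this yields −2κ = −2mλ/ℏ², so κ = mλ/ℏ² = 12.48.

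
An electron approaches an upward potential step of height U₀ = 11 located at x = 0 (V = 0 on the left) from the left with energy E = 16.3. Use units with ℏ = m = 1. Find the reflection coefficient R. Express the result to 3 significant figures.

On each side the TISE gives plane waves with k = √(2m(E − V))/ℏ: k₁ = √(2·1·16.3) = 5.710, k₂ = √(2·1·5.3) = 3.256.
Continuity of ψ and ψ′ at the step yields the reflection amplitude r = (k₁ − k₂)/(k₁ + k₂) = 0.2737; thus R = |r|² = 0.07491, T = 0.9251.

R = 0.0749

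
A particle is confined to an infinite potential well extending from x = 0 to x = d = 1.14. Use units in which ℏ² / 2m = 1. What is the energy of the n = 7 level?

E = 372

Requiring ψ(0) = ψ(d) = 0 quantises k = nπ/d, hence E_n = ℏ²k²/2m = n²π²ℏ²/(2md²).
E_7 = 7² × π² / (2 × 0.5 × 1.14²) = 372.1.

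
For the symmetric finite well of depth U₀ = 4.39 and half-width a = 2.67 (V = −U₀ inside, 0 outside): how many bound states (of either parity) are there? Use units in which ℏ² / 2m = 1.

N = 4

The dimensionless depth is z₀ = a√(2mU₀)/ℏ = 2.67 × √(4.390) = 5.594.
A new bound state (alternating even/odd) appears each time z₀ passes a multiple of π/2, so N = ⌊2z₀/π⌋ + 1 = ⌊3.561⌋ + 1 = 4.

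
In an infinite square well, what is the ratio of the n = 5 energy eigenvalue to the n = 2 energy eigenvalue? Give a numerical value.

6.25

Since E_n ∝ n², the ratio is (5/2)² = 6.25.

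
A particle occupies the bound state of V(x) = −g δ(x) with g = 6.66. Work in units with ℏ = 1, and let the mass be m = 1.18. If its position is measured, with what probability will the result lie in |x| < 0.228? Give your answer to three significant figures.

The normalised bound state is ψ = √κ e^{−κ|x|} with κ = mg/ℏ² = 7.859.
P(|x| < d) = ∫_{−d}^{d} κ e^{−2κ|x|} dx = 1 − e^{−2κd} = 1 − e^{−3.584} = 0.9722.

P = 0.972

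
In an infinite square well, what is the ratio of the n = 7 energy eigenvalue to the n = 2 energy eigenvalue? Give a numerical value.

12.25

Since E_n ∝ n², the ratio is (7/2)² = 12.25.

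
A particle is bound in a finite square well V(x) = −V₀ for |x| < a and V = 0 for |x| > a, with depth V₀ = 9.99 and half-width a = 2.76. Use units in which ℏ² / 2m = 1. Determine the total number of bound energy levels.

Define the well-strength parameter z₀ = (a/ℏ)√(2mV₀) = 2.76 × √(2·0.5·9.99) = 8.724.
The even/odd transcendental equations gain one root per π/2 in z₀, giving N = 1 + ⌊2z₀/π⌋ = 1 + ⌊5.554⌋ = 6.

N = 6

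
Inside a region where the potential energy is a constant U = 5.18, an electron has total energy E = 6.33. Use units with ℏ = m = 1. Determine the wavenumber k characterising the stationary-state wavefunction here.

With E > U the solution is oscillatory, ψ ∝ e^{±ikx} with k = √(2m(E − U))/ℏ.
k = √(2 × 1 × 1.15) = 1.517.

k = 1.52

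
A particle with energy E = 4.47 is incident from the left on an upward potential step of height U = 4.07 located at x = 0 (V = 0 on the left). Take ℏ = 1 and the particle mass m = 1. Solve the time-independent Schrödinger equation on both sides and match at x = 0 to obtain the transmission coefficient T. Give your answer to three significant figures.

T = 0.709

The wavenumbers are k₁ = √(2mE)/ℏ = 2.990 on the left and k₂ = √(2m(E − U))/ℏ = 0.8944 on the right.
Continuity of ψ and ψ′ at the step yields the reflection amplitude r = (k₁ − k₂)/(k₁ + k₂) = 0.5395; thus R = |r|² = 0.2910, T = 0.7090.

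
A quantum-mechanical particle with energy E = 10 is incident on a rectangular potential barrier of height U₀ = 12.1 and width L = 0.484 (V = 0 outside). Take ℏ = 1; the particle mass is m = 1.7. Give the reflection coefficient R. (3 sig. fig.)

Since E < U₀ the interior solution is evanescent with decay constant κ = √(2m(U₀ − E))/ℏ = 2.672.
κL = 1.293, sinh(κL) = 1.685.
Matching ψ, ψ′ at both faces gives T = [1 + U₀² sinh²(κL) / (4E(U₀ − E))]⁻¹ = 1/5.950 = 0.168.
R = 1 − T = 0.832.

R = 0.832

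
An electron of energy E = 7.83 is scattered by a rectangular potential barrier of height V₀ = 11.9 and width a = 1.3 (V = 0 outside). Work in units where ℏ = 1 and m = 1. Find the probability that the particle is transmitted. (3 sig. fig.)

E < V₀: inside the barrier ψ ∝ e^{±κx} with κ = √(2m(V₀ − E))/ℏ = 2.853.
κa = 3.709, sinh(κa) = 20.39.
Matching ψ, ψ′ at both faces gives T = [1 + V₀² sinh²(κa) / (4E(V₀ − E))]⁻¹ = 1/463.0 = 0.00216.

T = 0.00216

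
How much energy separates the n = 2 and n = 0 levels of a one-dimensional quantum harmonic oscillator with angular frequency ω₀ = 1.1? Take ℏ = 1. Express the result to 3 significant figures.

ΔE = 2.20

E_n = ℏω₀(n + ½), so ΔE = (2 − 0) ℏω₀ = 2 × 1.1 = 2.200.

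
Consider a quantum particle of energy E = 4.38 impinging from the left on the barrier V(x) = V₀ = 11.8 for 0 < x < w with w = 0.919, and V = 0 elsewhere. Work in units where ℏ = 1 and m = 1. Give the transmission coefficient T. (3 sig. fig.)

E < V₀: inside the barrier ψ ∝ e^{±κx} with κ = √(2m(V₀ − E))/ℏ = 3.852.
κw = 3.540, sinh(κw) = 17.22.
The exact tunnelling result is T⁻¹ = 1 + V₀² sinh²(κw) / [4E(V₀ − E)] = 318.7, so T = 0.00314.

T = 0.00314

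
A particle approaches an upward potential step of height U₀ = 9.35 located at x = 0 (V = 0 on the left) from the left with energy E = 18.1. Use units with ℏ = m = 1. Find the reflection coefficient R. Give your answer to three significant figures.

R = 0.0323

On each side the TISE gives plane waves with k = √(2m(E − V))/ℏ: k₁ = √(2·1·18.1) = 6.017, k₂ = √(2·1·8.75) = 4.183.
Matching ψ and ψ′ at x = 0 gives r = (k₁ − k₂)/(k₁ + k₂), so R = r² = 0.03231 and T = 1 − R = 0.9677.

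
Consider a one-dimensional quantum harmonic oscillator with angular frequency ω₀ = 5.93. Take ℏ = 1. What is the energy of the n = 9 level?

E = 56.3

Using E_n = (n + ½)ℏω₀: E_9 = 9.5 × 5.93 = 56.34.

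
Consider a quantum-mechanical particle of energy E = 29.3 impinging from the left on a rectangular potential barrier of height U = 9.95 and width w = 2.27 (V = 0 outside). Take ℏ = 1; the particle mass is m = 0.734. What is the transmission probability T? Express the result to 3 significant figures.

T = 0.991

E > U: inside the barrier k₂ = √(2m(E − U))/ℏ = 5.330, k₂w = 12.10.
T = [1 + U² sin²(k₂w) / (4E(E − U))]⁻¹ = 1/1.009 = 0.991.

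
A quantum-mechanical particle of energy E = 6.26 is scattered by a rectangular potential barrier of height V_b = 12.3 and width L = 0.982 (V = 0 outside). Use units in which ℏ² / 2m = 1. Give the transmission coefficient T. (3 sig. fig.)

E < V_b: inside the barrier ψ ∝ e^{±κx} with κ = √(2m(V_b − E))/ℏ = 2.458.
κL = 2.413, sinh(κL) = 5.541.
The exact tunnelling result is T⁻¹ = 1 + V_b² sinh²(κL) / [4E(V_b − E)] = 31.71, so T = 0.0315.

T = 0.0315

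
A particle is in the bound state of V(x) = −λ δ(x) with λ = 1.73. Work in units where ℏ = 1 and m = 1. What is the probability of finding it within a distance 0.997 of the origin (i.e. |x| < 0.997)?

P = 0.968

The normalised bound state is ψ = √κ e^{−κ|x|} with κ = mλ/ℏ² = 1.730.
P(|x| < d) = ∫_{−d}^{d} κ e^{−2κ|x|} dx = 1 − e^{−2κd} = 1 − e^{−3.450} = 0.9682.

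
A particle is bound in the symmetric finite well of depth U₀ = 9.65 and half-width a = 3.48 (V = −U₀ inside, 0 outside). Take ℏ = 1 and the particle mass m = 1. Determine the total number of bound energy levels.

The dimensionless depth is z₀ = a√(2mU₀)/ℏ = 3.48 × √(19.30) = 15.29.
The even/odd transcendental equations gain one root per π/2 in z₀, giving N = 1 + ⌊2z₀/π⌋ = 1 + ⌊9.733⌋ = 10.

N = 10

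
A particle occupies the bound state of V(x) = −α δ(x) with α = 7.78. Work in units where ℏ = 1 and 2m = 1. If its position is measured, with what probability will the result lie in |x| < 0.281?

The normalised bound state is ψ = √κ e^{−κ|x|} with κ = mα/ℏ² = 3.890.
P(|x| < d) = ∫_{−d}^{d} κ e^{−2κ|x|} dx = 1 − e^{−2κd} = 1 − e^{−2.186} = 0.8877.

P = 0.888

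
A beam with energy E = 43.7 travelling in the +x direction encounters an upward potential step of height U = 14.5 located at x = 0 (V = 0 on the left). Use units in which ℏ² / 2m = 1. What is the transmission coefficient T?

T = 0.990

The wavenumbers are k₁ = √(2mE)/ℏ = 6.611 on the left and k₂ = √(2m(E − U))/ℏ = 5.404 on the right.
Continuity of ψ and ψ′ at the step yields the reflection amplitude r = (k₁ − k₂)/(k₁ + k₂) = 0.1005; thus R = |r|² = 0.01009, T = 0.9899.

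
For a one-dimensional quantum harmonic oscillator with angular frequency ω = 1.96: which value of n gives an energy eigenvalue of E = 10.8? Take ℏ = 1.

E_n = ℏω(n + ½) ⇒ n = E/(ℏω) − ½ = 10.8/1.96 − 0.5 = 5.010 → n = 5.

n = 5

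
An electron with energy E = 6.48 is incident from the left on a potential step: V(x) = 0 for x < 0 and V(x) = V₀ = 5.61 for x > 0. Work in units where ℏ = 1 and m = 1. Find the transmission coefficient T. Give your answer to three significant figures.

The wavenumbers are k₁ = √(2mE)/ℏ = 3.600 on the left and k₂ = √(2m(E − V₀))/ℏ = 1.319 on the right.
Matching ψ and ψ′ at x = 0 gives r = (k₁ − k₂)/(k₁ + k₂), so R = r² = 0.2150 and T = 1 − R = 0.7850.

T = 0.785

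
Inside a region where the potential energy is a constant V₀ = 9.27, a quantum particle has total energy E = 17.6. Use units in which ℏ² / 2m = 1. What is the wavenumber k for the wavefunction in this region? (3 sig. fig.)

k = 2.89

With E > V₀ the solution is oscillatory, ψ ∝ e^{±ikx} with k = √(2m(E − V₀))/ℏ.
k = √(2 × 0.5 × 8.33) = 2.886.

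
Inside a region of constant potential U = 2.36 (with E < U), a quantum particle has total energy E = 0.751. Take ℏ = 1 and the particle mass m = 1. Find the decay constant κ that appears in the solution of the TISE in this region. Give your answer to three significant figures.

Since E < U the TISE in this region is ψ'' = κ²ψ with κ = √(2m(U − E))/ℏ.
κ = √(2 × 1 × 1.609) = 1.794.

κ = 1.79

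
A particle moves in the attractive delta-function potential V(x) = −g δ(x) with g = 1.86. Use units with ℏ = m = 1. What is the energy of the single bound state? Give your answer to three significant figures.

For x ≠ 0 the bound state is ψ ∝ e^{−κ|x|}; integrating the TISE across the delta gives the cusp condition 2κ = 2mg/ℏ², so κ = 1.860.
Then E = −ℏ²κ²/(2m) = −mg²/(2ℏ²) = -1.730.

E = -1.73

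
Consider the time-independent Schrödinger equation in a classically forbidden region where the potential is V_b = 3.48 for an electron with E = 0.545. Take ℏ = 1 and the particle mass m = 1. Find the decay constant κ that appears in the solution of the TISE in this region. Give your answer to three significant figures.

Since E < V_b the TISE in this region is ψ'' = κ²ψ with κ = √(2m(V_b − E))/ℏ.
κ = √(2 × 1 × 2.935) = 2.423.

κ = 2.42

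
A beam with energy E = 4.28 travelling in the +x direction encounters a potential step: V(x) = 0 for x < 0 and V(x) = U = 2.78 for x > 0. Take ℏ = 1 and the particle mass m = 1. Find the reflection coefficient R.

R = 0.0657

On each side the TISE gives plane waves with k = √(2m(E − V))/ℏ: k₁ = √(2·1·4.28) = 2.926, k₂ = √(2·1·1.5) = 1.732.
Continuity of ψ and ψ′ at the step yields the reflection amplitude r = (k₁ − k₂)/(k₁ + k₂) = 0.2563; thus R = |r|² = 0.06568, T = 0.9343.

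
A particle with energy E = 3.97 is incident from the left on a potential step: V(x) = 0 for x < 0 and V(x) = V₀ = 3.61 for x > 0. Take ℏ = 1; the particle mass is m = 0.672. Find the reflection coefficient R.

On each side the TISE gives plane waves with k = √(2m(E − V))/ℏ: k₁ = √(2·0.672·3.97) = 2.310, k₂ = √(2·0.672·0.36) = 0.6956.
Continuity of ψ and ψ′ at the step yields the reflection amplitude r = (k₁ − k₂)/(k₁ + k₂) = 0.5371; thus R = |r|² = 0.2885, T = 0.7115.

R = 0.289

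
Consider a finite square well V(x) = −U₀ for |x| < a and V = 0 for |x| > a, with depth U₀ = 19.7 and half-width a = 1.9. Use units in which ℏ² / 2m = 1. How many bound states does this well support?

N = 6

The dimensionless depth is z₀ = a√(2mU₀)/ℏ = 1.9 × √(19.70) = 8.433.
The even/odd transcendental equations gain one root per π/2 in z₀, giving N = 1 + ⌊2z₀/π⌋ = 1 + ⌊5.369⌋ = 6.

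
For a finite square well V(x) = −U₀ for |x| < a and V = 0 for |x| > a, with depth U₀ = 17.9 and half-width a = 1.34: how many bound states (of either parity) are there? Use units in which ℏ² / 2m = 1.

N = 4

Define the well-strength parameter z₀ = (a/ℏ)√(2mU₀) = 1.34 × √(2·0.5·17.9) = 5.669.
A new bound state (alternating even/odd) appears each time z₀ passes a multiple of π/2, so N = ⌊2z₀/π⌋ + 1 = ⌊3.609⌋ + 1 = 4.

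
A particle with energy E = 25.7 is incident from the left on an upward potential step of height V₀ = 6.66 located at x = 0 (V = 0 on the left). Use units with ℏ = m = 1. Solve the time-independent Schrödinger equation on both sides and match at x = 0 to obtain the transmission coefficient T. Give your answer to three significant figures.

T = 0.994

On each side the TISE gives plane waves with k = √(2m(E − V))/ℏ: k₁ = √(2·1·25.7) = 7.169, k₂ = √(2·1·19.04) = 6.171.
Matching ψ and ψ′ at x = 0 gives r = (k₁ − k₂)/(k₁ + k₂), so R = r² = 0.005602 and T = 1 − R = 0.9944.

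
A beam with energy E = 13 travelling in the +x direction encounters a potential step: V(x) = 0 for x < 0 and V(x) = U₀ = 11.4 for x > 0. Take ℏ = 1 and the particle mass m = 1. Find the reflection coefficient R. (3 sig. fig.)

R = 0.231

The wavenumbers are k₁ = √(2mE)/ℏ = 5.099 on the left and k₂ = √(2m(E − U₀))/ℏ = 1.789 on the right.
Matching ψ and ψ′ at x = 0 gives r = (k₁ − k₂)/(k₁ + k₂), so R = r² = 0.2310 and T = 1 − R = 0.7690.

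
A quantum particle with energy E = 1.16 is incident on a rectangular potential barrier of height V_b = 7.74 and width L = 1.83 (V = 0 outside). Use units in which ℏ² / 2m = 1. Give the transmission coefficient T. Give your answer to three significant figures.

T = 0.000171

E < V_b: inside the barrier ψ ∝ e^{±κx} with κ = √(2m(V_b − E))/ℏ = 2.565.
κL = 4.694, sinh(κL) = 54.65.
The exact tunnelling result is T⁻¹ = 1 + V_b² sinh²(κL) / [4E(V_b − E)] = 5862, so T = 0.000171.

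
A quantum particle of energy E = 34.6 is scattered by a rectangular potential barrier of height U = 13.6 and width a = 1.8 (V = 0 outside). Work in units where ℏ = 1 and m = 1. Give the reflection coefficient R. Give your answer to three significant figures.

Above the barrier the interior wavenumber is k₂ = √(2m(E − U))/ℏ = 6.481, giving phase k₂a = 11.67.
T = [1 + U² sin²(k₂a) / (4E(E − U))]⁻¹ = 1/1.039 = 0.962.
R = 1 − T = 0.0376.

R = 0.0376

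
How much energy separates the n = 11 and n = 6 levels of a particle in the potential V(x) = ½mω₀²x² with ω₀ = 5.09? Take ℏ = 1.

E_n = ℏω₀(n + ½), so ΔE = (11 − 6) ℏω₀ = 5 × 5.09 = 25.45.

ΔE = 25.5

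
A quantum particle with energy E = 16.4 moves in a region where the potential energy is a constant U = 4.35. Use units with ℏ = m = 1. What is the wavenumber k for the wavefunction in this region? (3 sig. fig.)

With E > U the solution is oscillatory, ψ ∝ e^{±ikx} with k = √(2m(E − U))/ℏ.
k = √(2 × 1 × 12.05) = 4.909.

k = 4.91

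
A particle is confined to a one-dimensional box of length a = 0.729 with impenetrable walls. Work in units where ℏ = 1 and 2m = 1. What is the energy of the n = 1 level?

Requiring ψ(0) = ψ(a) = 0 quantises k = nπ/a, hence E_n = ℏ²k²/2m = n²π²ℏ²/(2ma²).
E_1 = 1² × π² / (2 × 0.5 × 0.729²) = 18.57.

E = 18.6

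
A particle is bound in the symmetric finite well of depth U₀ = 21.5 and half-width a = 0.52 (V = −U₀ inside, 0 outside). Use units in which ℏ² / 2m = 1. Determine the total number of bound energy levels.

N = 2

The dimensionless depth is z₀ = a√(2mU₀)/ℏ = 0.52 × √(21.50) = 2.411.
The even/odd transcendental equations gain one root per π/2 in z₀, giving N = 1 + ⌊2z₀/π⌋ = 1 + ⌊1.535⌋ = 2.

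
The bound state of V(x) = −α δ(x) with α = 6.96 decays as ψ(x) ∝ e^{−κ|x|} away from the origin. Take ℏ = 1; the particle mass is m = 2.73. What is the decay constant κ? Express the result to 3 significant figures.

Integrating the TISE across x = 0 gives the cusp condition ψ'(0⁺) − ψ'(0⁻) = −(2mα/ℏ²)ψ(0).
With ψ ∝ e^{−κ|x|} this yields −2κ = −2mα/ℏ², so κ = mα/ℏ² = 19.00.

κ = 19.0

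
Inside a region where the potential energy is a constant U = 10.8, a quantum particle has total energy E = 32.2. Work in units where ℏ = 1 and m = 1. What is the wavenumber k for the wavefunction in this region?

With E > U the solution is oscillatory, ψ ∝ e^{±ikx} with k = √(2m(E − U))/ℏ.
k = √(2 × 1 × 21.4) = 6.542.

k = 6.54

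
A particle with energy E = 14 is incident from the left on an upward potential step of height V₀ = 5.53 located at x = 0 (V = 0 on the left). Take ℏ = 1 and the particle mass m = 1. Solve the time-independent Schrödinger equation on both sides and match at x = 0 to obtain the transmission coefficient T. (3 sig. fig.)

The wavenumbers are k₁ = √(2mE)/ℏ = 5.292 on the left and k₂ = √(2m(E − V₀))/ℏ = 4.116 on the right.
Matching ψ and ψ′ at x = 0 gives r = (k₁ − k₂)/(k₁ + k₂), so R = r² = 0.01562 and T = 1 − R = 0.9844.

T = 0.984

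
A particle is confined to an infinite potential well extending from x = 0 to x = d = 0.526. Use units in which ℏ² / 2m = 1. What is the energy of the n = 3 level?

The infinite-well eigenfunctions ψ_n = √(2/d) sin(nπx/d) vanish at both walls, giving E_n = n²π²ℏ²/(2md²).
E_3 = 3² × π² / (2 × 0.5 × 0.526²) = 321.0.

E = 321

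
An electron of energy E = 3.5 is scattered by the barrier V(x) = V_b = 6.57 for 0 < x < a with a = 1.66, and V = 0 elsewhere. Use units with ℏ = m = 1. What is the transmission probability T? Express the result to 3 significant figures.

Since E < V_b the interior solution is evanescent with decay constant κ = √(2m(V_b − E))/ℏ = 2.478.
κa = 4.113, sinh(κa) = 30.57.
Matching ψ, ψ′ at both faces gives T = [1 + V_b² sinh²(κa) / (4E(V_b − E))]⁻¹ = 1/939.3 = 0.00106.

T = 0.00106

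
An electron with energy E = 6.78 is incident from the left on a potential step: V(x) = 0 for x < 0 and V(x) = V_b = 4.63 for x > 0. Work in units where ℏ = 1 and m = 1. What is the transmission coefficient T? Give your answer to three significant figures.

On each side the TISE gives plane waves with k = √(2m(E − V))/ℏ: k₁ = √(2·1·6.78) = 3.682, k₂ = √(2·1·2.15) = 2.074.
Continuity of ψ and ψ′ at the step yields the reflection amplitude r = (k₁ − k₂)/(k₁ + k₂) = 0.2795; thus R = |r|² = 0.07811, T = 0.9219.

T = 0.922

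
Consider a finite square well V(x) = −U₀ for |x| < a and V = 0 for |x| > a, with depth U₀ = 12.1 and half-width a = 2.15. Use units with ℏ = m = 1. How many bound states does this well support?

N = 7

The dimensionless depth is z₀ = a√(2mU₀)/ℏ = 2.15 × √(24.20) = 10.58.
The even/odd transcendental equations gain one root per π/2 in z₀, giving N = 1 + ⌊2z₀/π⌋ = 1 + ⌊6.733⌋ = 7.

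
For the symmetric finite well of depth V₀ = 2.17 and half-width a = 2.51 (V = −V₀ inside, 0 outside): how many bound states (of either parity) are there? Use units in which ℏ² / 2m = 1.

N = 3

Define the well-strength parameter z₀ = (a/ℏ)√(2mV₀) = 2.51 × √(2·0.5·2.17) = 3.697.
The even/odd transcendental equations gain one root per π/2 in z₀, giving N = 1 + ⌊2z₀/π⌋ = 1 + ⌊2.354⌋ = 3.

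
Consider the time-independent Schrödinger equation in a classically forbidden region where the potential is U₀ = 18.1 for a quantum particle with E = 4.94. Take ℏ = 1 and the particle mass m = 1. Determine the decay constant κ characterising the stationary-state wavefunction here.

κ = 5.13

Since E < U₀ the TISE in this region is ψ'' = κ²ψ with κ = √(2m(U₀ − E))/ℏ.
κ = √(2 × 1 × 13.16) = 5.130.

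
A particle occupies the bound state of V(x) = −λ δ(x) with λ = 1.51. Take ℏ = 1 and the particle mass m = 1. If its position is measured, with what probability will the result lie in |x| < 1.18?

The normalised bound state is ψ = √κ e^{−κ|x|} with κ = mλ/ℏ² = 1.510.
P(|x| < d) = ∫_{−d}^{d} κ e^{−2κ|x|} dx = 1 − e^{−2κd} = 1 − e^{−3.564} = 0.9717.

P = 0.972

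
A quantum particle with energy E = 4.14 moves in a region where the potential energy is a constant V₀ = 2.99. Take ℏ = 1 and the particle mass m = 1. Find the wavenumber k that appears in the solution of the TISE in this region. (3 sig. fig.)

With E > V₀ the solution is oscillatory, ψ ∝ e^{±ikx} with k = √(2m(E − V₀))/ℏ.
k = √(2 × 1 × 1.15) = 1.517.

k = 1.52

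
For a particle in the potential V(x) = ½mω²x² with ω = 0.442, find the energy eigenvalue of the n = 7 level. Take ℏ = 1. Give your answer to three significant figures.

Using E_n = (n + ½)ℏω: E_7 = 7.5 × 0.442 = 3.315.

E = 3.32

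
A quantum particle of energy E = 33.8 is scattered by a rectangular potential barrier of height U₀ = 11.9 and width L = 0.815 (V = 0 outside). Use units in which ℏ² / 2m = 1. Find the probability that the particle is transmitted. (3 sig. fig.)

Above the barrier the interior wavenumber is k₂ = √(2m(E − U₀))/ℏ = 4.680, giving phase k₂L = 3.814.
Matching at both interfaces gives T⁻¹ = 1 + U₀² sin²(k₂L) / [4E(E − U₀)] = 1.019, hence T = 0.982.

T = 0.982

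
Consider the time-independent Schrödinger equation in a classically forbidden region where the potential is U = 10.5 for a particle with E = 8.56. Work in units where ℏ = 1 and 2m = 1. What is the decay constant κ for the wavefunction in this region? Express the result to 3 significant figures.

κ = 1.39

Since E < U the TISE in this region is ψ'' = κ²ψ with κ = √(2m(U − E))/ℏ.
κ = √(2 × 0.5 × 1.94) = 1.393.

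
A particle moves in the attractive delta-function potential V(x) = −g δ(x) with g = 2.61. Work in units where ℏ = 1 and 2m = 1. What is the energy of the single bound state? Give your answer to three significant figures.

The bound state is ψ(x) = √κ e^{−κ|x|}. The derivative jump ψ'(0⁺) − ψ'(0⁻) = −(2mg/ℏ²)ψ(0) fixes κ = mg/ℏ² = 1.305.
Then E = −ℏ²κ²/(2m) = −mg²/(2ℏ²) = -1.703.

E = -1.70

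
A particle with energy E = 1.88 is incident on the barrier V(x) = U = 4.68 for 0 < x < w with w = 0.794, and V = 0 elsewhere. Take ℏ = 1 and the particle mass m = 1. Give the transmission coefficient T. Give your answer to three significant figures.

T = 0.0860

E < U: inside the barrier ψ ∝ e^{±κx} with κ = √(2m(U − E))/ℏ = 2.366.
κw = 1.879, sinh(κw) = 3.197.
The exact tunnelling result is T⁻¹ = 1 + U² sinh²(κw) / [4E(U − E)] = 11.63, so T = 0.0860.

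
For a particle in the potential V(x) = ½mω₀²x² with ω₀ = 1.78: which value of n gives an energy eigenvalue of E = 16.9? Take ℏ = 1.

n = 9

E_n = ℏω₀(n + ½) ⇒ n = E/(ℏω₀) − ½ = 16.9/1.78 − 0.5 = 8.994 → n = 9.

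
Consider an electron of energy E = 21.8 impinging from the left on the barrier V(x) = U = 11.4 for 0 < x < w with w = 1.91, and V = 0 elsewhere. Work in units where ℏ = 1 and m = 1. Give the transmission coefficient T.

T = 0.942

Above the barrier the interior wavenumber is k₂ = √(2m(E − U))/ℏ = 4.561, giving phase k₂w = 8.711.
Matching at both interfaces gives T⁻¹ = 1 + U² sin²(k₂w) / [4E(E − U)] = 1.061, hence T = 0.942.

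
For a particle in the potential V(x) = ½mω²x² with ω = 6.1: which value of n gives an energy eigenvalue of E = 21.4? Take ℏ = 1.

Invert E_n = (n + ½)ℏω: n = E/ℏω − ½ = 3.008, so n = 3.

n = 3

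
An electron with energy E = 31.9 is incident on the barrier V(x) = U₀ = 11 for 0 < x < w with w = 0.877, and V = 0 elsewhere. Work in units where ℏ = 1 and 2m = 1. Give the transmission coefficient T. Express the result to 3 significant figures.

T = 0.974

E > U₀: inside the barrier k₂ = √(2m(E − U₀))/ℏ = 4.572, k₂w = 4.009.
T = [1 + U₀² sin²(k₂w) / (4E(E − U₀))]⁻¹ = 1/1.026 = 0.974.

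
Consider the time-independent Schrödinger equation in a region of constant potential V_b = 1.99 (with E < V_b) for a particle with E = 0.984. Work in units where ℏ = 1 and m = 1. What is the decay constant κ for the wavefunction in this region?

Since E < V_b the TISE in this region is ψ'' = κ²ψ with κ = √(2m(V_b − E))/ℏ.
κ = √(2 × 1 × 1.006) = 1.418.

κ = 1.42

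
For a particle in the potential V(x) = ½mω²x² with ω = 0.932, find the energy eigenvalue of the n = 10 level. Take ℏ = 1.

E = 9.79

The oscillator eigenvalues are E_n = ℏω(n + ½), so E_10 = 0.932 × 10.5 = 9.786.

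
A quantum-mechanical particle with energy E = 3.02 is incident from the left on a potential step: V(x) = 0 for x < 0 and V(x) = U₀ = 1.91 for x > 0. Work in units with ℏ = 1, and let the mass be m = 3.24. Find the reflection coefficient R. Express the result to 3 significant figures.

The wavenumbers are k₁ = √(2mE)/ℏ = 4.424 on the left and k₂ = √(2m(E − U₀))/ℏ = 2.682 on the right.
Continuity of ψ and ψ′ at the step yields the reflection amplitude r = (k₁ − k₂)/(k₁ + k₂) = 0.2451; thus R = |r|² = 0.06009, T = 0.9399.

R = 0.0601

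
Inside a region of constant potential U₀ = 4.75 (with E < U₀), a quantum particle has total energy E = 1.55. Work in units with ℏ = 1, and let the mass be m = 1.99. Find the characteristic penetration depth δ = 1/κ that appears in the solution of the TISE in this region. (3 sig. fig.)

δ = 0.280

Since E < U₀ the TISE in this region is ψ'' = κ²ψ with κ = √(2m(U₀ − E))/ℏ.
κ = √(2 × 1.99 × 3.2) = 3.569. The penetration depth is δ = 1/κ = 0.280.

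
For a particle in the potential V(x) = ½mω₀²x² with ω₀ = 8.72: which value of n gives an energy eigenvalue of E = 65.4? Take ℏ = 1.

Invert E_n = (n + ½)ℏω₀: n = E/ℏω₀ − ½ = 7.000, so n = 7.

n = 7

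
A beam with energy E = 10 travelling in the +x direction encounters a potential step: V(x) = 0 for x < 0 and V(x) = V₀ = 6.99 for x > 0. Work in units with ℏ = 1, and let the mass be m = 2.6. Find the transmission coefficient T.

T = 0.915

On each side the TISE gives plane waves with k = √(2m(E − V))/ℏ: k₁ = √(2·2.6·10) = 7.211, k₂ = √(2·2.6·3.01) = 3.956.
Matching ψ and ψ′ at x = 0 gives r = (k₁ − k₂)/(k₁ + k₂), so R = r² = 0.08495 and T = 1 − R = 0.9151.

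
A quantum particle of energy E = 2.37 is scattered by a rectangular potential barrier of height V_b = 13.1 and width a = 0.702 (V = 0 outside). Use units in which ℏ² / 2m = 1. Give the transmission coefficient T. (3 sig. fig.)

T = 0.0238

E < V_b: inside the barrier ψ ∝ e^{±κx} with κ = √(2m(V_b − E))/ℏ = 3.276.
κa = 2.300, sinh(κa) = 4.935.
Matching ψ, ψ′ at both faces gives T = [1 + V_b² sinh²(κa) / (4E(V_b − E))]⁻¹ = 1/42.08 = 0.0238.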